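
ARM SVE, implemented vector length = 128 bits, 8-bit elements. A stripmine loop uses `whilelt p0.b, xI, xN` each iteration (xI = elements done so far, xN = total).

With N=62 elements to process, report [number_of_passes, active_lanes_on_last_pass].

register lanes = 128/8 = 16
iterations = ceil(62/16) = 4; final-pass vl = 14

[iterations, last_vl] = [4, 14]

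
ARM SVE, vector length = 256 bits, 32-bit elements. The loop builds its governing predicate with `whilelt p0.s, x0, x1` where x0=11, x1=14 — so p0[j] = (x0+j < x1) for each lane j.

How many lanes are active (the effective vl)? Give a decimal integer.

vl = 3

register lanes = 256/32 = 8
p0[j] = (11+j < 14); true for j=0..2 → 3 lanes set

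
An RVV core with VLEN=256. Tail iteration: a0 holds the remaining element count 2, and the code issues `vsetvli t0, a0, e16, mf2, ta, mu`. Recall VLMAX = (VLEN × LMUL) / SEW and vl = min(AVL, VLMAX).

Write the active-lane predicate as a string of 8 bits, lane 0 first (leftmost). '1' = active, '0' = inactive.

predicate = 11000000

lanes per group: 256·1/2/16 = 8
vl ← min(2, 8) = 2
bits (lane 0 leftmost): 11000000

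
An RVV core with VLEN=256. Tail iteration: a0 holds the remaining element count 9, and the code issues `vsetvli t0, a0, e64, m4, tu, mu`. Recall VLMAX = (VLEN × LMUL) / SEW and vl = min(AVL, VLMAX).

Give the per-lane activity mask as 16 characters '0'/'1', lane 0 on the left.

predicate = 1111111110000000

VLMAX = (256 × 4) / 64 = 16 lanes
AVL=9 ≤ VLMAX=16, so vl = 9
bits (lane 0 leftmost): 1111111110000000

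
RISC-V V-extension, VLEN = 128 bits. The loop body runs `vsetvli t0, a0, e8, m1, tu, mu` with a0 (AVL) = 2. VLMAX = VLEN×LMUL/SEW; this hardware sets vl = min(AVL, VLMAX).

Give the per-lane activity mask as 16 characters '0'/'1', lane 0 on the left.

VLMAX = VLEN×LMUL/SEW = 128×1/8 = 16
vl = min(AVL, VLMAX) = min(2, 16) = 2
bits (lane 0 leftmost): 1100000000000000

predicate = 1100000000000000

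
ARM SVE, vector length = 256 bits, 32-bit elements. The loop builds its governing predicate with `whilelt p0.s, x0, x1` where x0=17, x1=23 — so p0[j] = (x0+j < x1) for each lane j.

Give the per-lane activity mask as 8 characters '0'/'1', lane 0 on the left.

register lanes = 256/32 = 8
active while 17+j < 23, i.e. j ∈ [0,6) capped at 8 ⇒ 6
bits (lane 0 leftmost): 11111100

predicate = 11111100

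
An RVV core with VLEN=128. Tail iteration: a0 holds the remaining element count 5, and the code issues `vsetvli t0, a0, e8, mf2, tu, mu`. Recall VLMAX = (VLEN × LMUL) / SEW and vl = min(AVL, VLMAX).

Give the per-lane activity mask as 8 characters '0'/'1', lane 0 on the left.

VLMAX = VLEN×LMUL/SEW = 128×1/2/8 = 8
vl = min(AVL, VLMAX) = min(5, 8) = 5
bits (lane 0 leftmost): 11111000

predicate = 11111000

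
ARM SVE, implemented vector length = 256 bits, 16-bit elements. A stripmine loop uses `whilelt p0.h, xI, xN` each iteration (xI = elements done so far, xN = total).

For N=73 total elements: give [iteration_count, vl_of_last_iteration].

[iterations, last_vl] = [5, 9]

256-bit reg / 16-bit elem → 16 lanes
iterations = ceil(73/16) = 5; final-pass vl = 9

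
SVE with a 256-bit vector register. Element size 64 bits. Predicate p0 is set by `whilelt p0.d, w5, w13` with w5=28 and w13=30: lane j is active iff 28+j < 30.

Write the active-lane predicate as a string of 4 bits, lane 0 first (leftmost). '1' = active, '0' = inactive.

predicate = 1100

256-bit reg / 64-bit elem → 4 lanes
whilelt: lane j active iff 28+j < 30 → j < 2 → 2 active
bits (lane 0 leftmost): 1100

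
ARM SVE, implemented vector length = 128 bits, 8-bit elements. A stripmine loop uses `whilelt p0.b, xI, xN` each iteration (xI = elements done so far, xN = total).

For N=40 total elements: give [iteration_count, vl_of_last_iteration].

128-bit reg / 8-bit elem → 16 lanes
N=40: ⌈40/16⌉ = 3 iters; last vl = 40 − 2×16 = 8

[iterations, last_vl] = [3, 8]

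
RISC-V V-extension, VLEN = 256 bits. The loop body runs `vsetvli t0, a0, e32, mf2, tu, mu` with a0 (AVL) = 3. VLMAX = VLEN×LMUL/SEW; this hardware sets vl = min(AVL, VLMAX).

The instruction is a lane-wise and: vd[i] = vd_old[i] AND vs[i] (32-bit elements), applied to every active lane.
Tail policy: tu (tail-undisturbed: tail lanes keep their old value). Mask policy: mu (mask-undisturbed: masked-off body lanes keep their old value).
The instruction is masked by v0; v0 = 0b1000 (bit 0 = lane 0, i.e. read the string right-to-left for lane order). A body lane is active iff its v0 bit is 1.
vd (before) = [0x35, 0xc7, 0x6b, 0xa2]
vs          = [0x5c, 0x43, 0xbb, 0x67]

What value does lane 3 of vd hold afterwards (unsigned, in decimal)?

vd[3] = 162

lanes per group: 256·1/2/32 = 4
vl ← min(3, 4) = 3
[0] mask-off/keep = 0x35
[1] mask-off/keep = 0xc7
[2] mask-off/keep = 0x6b
[3] tail/keep = 0xa2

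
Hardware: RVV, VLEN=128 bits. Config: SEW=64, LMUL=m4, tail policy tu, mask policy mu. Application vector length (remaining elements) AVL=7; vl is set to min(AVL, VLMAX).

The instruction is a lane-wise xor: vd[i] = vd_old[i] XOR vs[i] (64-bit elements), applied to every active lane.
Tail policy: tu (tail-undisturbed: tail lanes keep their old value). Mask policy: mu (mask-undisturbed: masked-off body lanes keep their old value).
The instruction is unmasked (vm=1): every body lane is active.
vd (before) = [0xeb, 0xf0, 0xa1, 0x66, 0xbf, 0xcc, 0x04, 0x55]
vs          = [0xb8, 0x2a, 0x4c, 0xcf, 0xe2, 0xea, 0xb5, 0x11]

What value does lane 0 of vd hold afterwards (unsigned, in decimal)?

vd[0] = 83

VLMAX = VLEN×LMUL/SEW = 128×4/64 = 8
AVL=7 ≤ VLMAX=8, so vl = 7
lane  0: xor(0xeb,0xb8) ⇒ 0x53
lane  1: xor(0xf0,0x2a) ⇒ 0xda
lane  2: xor(0xa1,0x4c) ⇒ 0xed
lane  3: xor(0x66,0xcf) ⇒ 0xa9
lane  4: xor(0xbf,0xe2) ⇒ 0x5d
lane  5: xor(0xcc,0xea) ⇒ 0x26
lane  6: xor(0x04,0xb5) ⇒ 0xb1
lane  7: tail/keep ⇒ 0x55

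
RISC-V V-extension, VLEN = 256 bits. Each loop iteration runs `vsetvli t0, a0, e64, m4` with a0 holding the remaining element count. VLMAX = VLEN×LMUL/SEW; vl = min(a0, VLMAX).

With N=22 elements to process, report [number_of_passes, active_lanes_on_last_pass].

lanes per group: 256·4/64 = 16
22 elements at 16/iter → 2 passes, remainder 6 on the last

[iterations, last_vl] = [2, 6]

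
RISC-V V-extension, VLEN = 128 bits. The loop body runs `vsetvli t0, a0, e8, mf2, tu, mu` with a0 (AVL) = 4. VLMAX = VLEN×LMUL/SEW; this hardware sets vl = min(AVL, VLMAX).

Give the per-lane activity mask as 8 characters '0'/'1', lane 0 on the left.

predicate = 11110000

VLMAX = (128 × 1/2) / 8 = 8 lanes
vl = min(AVL, VLMAX) = min(4, 8) = 4
bits (lane 0 leftmost): 11110000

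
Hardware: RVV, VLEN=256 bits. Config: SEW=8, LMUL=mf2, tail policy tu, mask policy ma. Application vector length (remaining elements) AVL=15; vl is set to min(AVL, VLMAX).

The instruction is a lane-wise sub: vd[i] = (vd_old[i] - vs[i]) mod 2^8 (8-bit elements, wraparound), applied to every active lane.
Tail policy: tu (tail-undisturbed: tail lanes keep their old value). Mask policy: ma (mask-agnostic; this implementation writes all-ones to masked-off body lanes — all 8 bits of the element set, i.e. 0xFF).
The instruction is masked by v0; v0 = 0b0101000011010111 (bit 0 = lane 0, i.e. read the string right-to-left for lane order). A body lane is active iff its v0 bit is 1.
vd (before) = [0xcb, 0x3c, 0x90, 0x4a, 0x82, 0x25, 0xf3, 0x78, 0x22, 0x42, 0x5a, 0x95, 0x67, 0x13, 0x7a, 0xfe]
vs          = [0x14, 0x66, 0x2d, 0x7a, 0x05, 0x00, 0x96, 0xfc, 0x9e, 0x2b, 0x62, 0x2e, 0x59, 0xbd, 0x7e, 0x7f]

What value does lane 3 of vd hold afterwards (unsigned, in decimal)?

vd[3] = 255

lanes per group: 256·1/2/8 = 16
vl ← min(15, 16) = 15
  i=0: sub(0xcb,0x14) → 183
  i=1: sub(0x3c,0x66) → 214
  i=2: sub(0x90,0x2d) → 99
  i=3: mask-off/ones → 255
  i=4: sub(0x82,0x05) → 125
  i=5: mask-off/ones → 255
  i=6: sub(0xf3,0x96) → 93
  i=7: sub(0x78,0xfc) → 124
  i=8: mask-off/ones → 255
  i=9: mask-off/ones → 255
  i=10: mask-off/ones → 255
  i=11: mask-off/ones → 255
  i=12: sub(0x67,0x59) → 14
  i=13: mask-off/ones → 255
  i=14: sub(0x7a,0x7e) → 252
  i=15: tail/keep → 254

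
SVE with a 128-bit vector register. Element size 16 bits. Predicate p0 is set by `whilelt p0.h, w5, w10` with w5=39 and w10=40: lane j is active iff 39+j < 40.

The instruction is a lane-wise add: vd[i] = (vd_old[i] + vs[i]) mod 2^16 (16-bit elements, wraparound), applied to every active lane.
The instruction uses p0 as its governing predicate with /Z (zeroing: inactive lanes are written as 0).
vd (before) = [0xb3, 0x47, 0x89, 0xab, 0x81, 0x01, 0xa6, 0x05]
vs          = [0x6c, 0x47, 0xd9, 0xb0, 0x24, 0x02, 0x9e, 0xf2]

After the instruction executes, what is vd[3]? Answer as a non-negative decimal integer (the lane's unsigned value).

128-bit reg / 16-bit elem → 8 lanes
p0[j] = (39+j < 40); true for j=0..0 → 1 lanes set
[0] add(0xb3,0x6c) = 0x11f
[1] tail/zero = 0x00
[2] tail/zero = 0x00
[3] tail/zero = 0x00
[4] tail/zero = 0x00
[5] tail/zero = 0x00
[6] tail/zero = 0x00
[7] tail/zero = 0x00

vd[3] = 0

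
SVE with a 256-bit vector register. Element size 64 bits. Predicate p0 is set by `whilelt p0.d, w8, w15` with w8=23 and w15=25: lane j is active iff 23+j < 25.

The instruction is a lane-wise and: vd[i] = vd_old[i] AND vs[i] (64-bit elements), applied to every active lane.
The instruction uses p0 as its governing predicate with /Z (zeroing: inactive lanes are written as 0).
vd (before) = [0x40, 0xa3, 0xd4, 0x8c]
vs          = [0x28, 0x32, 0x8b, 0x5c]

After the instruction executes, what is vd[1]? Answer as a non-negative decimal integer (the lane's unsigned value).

register lanes = 256/64 = 4
p0[j] = (23+j < 25); true for j=0..1 → 2 lanes set
  i=0: and(0x40,0x28) → 0
  i=1: and(0xa3,0x32) → 34
  i=2: tail/zero → 0
  i=3: tail/zero → 0

vd[1] = 34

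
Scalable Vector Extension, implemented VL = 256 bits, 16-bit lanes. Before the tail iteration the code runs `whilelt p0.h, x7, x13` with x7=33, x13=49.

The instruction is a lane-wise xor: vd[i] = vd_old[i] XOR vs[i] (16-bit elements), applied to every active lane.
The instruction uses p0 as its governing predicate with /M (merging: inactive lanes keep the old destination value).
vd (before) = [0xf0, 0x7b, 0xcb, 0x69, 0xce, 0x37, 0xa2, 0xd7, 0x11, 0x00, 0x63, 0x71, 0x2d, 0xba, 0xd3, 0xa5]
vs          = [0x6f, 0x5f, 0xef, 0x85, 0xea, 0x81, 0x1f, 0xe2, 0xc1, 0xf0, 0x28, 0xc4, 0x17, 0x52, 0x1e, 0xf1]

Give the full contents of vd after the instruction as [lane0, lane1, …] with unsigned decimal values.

vd = [159, 36, 36, 236, 36, 182, 189, 53, 208, 240, 75, 181, 58, 232, 205, 84]

register lanes = 256/16 = 16
whilelt: lane j active iff 33+j < 49 → j < 16 → 16 active
  i=0: xor(0xf0,0x6f) → 159
  i=1: xor(0x7b,0x5f) → 36
  i=2: xor(0xcb,0xef) → 36
  i=3: xor(0x69,0x85) → 236
  i=4: xor(0xce,0xea) → 36
  i=5: xor(0x37,0x81) → 182
  i=6: xor(0xa2,0x1f) → 189
  i=7: xor(0xd7,0xe2) → 53
  i=8: xor(0x11,0xc1) → 208
  i=9: xor(0x00,0xf0) → 240
  i=10: xor(0x63,0x28) → 75
  i=11: xor(0x71,0xc4) → 181
  i=12: xor(0x2d,0x17) → 58
  i=13: xor(0xba,0x52) → 232
  i=14: xor(0xd3,0x1e) → 205
  i=15: xor(0xa5,0xf1) → 84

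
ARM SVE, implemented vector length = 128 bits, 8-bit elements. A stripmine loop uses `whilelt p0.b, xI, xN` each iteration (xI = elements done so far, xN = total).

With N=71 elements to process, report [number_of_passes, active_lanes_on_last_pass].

[iterations, last_vl] = [5, 7]

lane count: 128 div 8 = 16
iterations = ceil(71/16) = 5; final-pass vl = 7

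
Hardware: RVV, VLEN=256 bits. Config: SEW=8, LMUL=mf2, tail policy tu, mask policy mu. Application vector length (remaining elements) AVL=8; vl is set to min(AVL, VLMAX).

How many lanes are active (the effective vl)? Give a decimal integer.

VLMAX = (256 × 1/2) / 8 = 16 lanes
AVL=8 ≤ VLMAX=16, so vl = 8

vl = 8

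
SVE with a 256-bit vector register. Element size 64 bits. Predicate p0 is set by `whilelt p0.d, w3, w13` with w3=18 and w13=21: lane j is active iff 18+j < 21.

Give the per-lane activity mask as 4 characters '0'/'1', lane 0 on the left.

register lanes = 256/64 = 4
whilelt: lane j active iff 18+j < 21 → j < 3 → 3 active
bits (lane 0 leftmost): 1110

predicate = 1110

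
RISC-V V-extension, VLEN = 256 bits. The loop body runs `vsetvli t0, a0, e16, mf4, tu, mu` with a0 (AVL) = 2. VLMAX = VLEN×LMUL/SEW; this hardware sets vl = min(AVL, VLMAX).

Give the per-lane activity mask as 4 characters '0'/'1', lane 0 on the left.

VLMAX = VLEN×LMUL/SEW = 256×1/4/16 = 4
vl = min(AVL, VLMAX) = min(2, 4) = 2
bits (lane 0 leftmost): 1100

predicate = 1100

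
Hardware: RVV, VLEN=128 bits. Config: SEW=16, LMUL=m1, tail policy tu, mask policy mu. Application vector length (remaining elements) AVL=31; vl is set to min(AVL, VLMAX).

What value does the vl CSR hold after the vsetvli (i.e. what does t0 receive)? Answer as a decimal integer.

VLMAX = VLEN×LMUL/SEW = 128×1/16 = 8
AVL=31 > VLMAX=8, so vl = 8

vl = 8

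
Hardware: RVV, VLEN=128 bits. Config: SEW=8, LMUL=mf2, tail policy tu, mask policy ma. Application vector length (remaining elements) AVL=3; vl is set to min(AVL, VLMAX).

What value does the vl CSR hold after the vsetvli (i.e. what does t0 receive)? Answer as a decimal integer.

lanes per group: 128·1/2/8 = 8
vl = min(AVL, VLMAX) = min(3, 8) = 3

vl = 3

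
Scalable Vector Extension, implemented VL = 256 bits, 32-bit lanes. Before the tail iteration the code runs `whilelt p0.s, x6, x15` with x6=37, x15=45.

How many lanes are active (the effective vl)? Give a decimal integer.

vl = 8

256-bit reg / 32-bit elem → 8 lanes
active while 37+j < 45, i.e. j ∈ [0,8) capped at 8 ⇒ 8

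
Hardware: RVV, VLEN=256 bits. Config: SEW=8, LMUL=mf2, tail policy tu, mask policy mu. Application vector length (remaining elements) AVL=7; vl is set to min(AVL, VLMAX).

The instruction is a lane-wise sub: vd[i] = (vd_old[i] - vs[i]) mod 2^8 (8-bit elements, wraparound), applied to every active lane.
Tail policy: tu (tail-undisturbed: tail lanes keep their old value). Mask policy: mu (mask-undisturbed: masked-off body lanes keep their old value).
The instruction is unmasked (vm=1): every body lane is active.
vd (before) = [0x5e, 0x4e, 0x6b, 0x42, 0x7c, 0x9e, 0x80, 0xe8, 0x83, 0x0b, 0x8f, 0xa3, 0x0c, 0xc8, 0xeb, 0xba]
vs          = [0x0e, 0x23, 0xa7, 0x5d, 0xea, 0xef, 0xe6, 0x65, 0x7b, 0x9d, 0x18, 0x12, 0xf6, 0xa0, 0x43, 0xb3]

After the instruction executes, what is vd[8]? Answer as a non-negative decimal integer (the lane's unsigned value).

vd[8] = 131

VLMAX = VLEN×LMUL/SEW = 256×1/2/8 = 16
vl ← min(7, 16) = 7
[0] sub(0x5e,0x0e) = 0x50
[1] sub(0x4e,0x23) = 0x2b
[2] sub(0x6b,0xa7) = 0xc4
[3] sub(0x42,0x5d) = 0xe5
[4] sub(0x7c,0xea) = 0x92
[5] sub(0x9e,0xef) = 0xaf
[6] sub(0x80,0xe6) = 0x9a
[7] tail/keep = 0xe8
[8] tail/keep = 0x83
[9] tail/keep = 0x0b
[10] tail/keep = 0x8f
[11] tail/keep = 0xa3
[12] tail/keep = 0x0c
[13] tail/keep = 0xc8
[14] tail/keep = 0xeb
[15] tail/keep = 0xba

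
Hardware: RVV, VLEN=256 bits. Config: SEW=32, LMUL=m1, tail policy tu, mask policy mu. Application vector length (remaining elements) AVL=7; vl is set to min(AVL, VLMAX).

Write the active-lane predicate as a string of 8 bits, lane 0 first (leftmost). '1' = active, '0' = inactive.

predicate = 11111110

VLMAX = VLEN×LMUL/SEW = 256×1/32 = 8
AVL=7 ≤ VLMAX=8, so vl = 7
bits (lane 0 leftmost): 11111110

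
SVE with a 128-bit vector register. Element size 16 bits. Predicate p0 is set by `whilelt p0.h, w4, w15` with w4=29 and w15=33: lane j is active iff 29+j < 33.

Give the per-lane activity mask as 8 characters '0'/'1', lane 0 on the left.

predicate = 11110000

register lanes = 128/16 = 8
p0[j] = (29+j < 33); true for j=0..3 → 4 lanes set
bits (lane 0 leftmost): 11110000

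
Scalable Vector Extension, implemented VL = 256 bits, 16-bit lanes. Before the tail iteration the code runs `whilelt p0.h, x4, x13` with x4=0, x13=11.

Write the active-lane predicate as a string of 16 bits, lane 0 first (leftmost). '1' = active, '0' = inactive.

predicate = 1111111111100000

256-bit reg / 16-bit elem → 16 lanes
whilelt: lane j active iff 0+j < 11 → j < 11 → 11 active
bits (lane 0 leftmost): 1111111111100000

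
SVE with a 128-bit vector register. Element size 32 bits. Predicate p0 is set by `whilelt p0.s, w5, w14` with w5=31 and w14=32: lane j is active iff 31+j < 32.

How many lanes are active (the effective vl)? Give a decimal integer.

vl = 1

register lanes = 128/32 = 4
whilelt: lane j active iff 31+j < 32 → j < 1 → 1 active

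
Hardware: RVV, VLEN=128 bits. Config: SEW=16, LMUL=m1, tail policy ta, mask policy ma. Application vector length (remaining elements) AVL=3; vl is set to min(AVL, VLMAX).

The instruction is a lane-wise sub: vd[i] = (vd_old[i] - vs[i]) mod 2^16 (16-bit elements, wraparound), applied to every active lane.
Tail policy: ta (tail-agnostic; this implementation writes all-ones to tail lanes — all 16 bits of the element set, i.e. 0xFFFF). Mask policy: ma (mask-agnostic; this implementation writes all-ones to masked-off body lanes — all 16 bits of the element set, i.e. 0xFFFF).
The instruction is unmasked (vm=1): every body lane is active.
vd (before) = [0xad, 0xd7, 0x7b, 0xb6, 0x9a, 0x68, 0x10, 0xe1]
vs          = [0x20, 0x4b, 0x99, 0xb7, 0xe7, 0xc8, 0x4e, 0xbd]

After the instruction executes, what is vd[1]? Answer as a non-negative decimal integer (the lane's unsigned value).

vd[1] = 140

VLMAX = VLEN×LMUL/SEW = 128×1/16 = 8
AVL=3 ≤ VLMAX=8, so vl = 3
vd[0] sub(0xad,0x20) -> 0x8d
vd[1] sub(0xd7,0x4b) -> 0x8c
vd[2] sub(0x7b,0x99) -> 0xffe2
vd[3] tail/ones -> 0xffff
vd[4] tail/ones -> 0xffff
vd[5] tail/ones -> 0xffff
vd[6] tail/ones -> 0xffff
vd[7] tail/ones -> 0xffff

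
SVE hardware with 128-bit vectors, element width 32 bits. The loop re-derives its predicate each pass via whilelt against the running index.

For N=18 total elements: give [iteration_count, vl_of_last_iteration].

128-bit reg / 32-bit elem → 4 lanes
iterations = ceil(18/4) = 5; final-pass vl = 2

[iterations, last_vl] = [5, 2]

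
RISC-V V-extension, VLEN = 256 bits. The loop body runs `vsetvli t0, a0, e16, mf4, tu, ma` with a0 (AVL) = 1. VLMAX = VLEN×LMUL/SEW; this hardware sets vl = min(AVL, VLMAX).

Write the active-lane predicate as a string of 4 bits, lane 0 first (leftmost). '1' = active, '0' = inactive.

VLMAX = (256 × 1/4) / 16 = 4 lanes
vl ← min(1, 4) = 1
bits (lane 0 leftmost): 1000

predicate = 1000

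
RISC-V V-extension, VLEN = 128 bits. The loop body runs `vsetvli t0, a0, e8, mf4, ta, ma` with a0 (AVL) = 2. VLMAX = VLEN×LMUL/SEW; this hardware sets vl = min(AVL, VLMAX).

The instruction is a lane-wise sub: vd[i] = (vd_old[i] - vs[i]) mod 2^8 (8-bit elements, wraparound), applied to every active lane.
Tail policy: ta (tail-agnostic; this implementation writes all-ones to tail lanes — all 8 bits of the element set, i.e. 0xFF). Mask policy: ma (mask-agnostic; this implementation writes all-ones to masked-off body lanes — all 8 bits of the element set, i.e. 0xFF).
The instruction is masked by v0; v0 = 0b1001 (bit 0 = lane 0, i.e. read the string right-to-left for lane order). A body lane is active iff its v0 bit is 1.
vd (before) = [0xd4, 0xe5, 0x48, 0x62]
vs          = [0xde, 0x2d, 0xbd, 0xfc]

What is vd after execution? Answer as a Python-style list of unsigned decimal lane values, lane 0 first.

vd = [246, 255, 255, 255]

lanes per group: 128·1/4/8 = 4
vl = min(AVL, VLMAX) = min(2, 4) = 2
[0] sub(0xd4,0xde) = 0xf6
[1] mask-off/ones = 0xff
[2] tail/ones = 0xff
[3] tail/ones = 0xff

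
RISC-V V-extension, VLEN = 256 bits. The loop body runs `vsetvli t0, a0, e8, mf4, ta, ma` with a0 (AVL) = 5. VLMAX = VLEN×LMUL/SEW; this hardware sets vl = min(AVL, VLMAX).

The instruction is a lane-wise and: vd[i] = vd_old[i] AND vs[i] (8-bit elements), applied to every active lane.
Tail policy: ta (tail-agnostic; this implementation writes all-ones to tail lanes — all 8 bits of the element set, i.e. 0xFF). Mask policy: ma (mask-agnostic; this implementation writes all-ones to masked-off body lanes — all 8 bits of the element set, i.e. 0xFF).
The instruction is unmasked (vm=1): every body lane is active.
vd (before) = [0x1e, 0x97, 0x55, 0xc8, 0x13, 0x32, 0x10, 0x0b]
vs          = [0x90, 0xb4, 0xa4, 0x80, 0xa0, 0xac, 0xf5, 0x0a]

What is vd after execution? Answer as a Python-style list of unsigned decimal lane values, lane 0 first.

vd = [16, 148, 4, 128, 0, 255, 255, 255]

VLMAX = (256 × 1/4) / 8 = 8 lanes
vl ← min(5, 8) = 5
[0] and(0x1e,0x90) = 0x10
[1] and(0x97,0xb4) = 0x94
[2] and(0x55,0xa4) = 0x04
[3] and(0xc8,0x80) = 0x80
[4] and(0x13,0xa0) = 0x00
[5] tail/ones = 0xff
[6] tail/ones = 0xff
[7] tail/ones = 0xff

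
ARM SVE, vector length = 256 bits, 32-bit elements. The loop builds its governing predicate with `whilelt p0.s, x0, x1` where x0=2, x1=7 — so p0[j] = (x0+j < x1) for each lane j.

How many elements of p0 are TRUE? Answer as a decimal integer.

vl = 5

256-bit reg / 32-bit elem → 8 lanes
active while 2+j < 7, i.e. j ∈ [0,5) capped at 8 ⇒ 5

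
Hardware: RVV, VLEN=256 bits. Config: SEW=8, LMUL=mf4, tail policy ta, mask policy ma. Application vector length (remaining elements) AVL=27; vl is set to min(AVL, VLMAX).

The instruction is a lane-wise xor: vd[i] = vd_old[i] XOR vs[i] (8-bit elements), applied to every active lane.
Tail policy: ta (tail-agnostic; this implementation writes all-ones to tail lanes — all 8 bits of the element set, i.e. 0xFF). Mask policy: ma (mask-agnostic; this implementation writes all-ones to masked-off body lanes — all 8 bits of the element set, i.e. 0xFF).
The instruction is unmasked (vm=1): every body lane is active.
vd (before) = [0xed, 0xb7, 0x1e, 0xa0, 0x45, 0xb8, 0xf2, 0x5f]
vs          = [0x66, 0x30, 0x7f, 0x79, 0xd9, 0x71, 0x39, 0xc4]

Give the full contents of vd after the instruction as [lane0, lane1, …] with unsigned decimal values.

lanes per group: 256·1/4/8 = 8
AVL=27 > VLMAX=8, so vl = 8
lane  0: xor(0xed,0x66) ⇒ 0x8b
lane  1: xor(0xb7,0x30) ⇒ 0x87
lane  2: xor(0x1e,0x7f) ⇒ 0x61
lane  3: xor(0xa0,0x79) ⇒ 0xd9
lane  4: xor(0x45,0xd9) ⇒ 0x9c
lane  5: xor(0xb8,0x71) ⇒ 0xc9
lane  6: xor(0xf2,0x39) ⇒ 0xcb
lane  7: xor(0x5f,0xc4) ⇒ 0x9b

vd = [139, 135, 97, 217, 156, 201, 203, 155]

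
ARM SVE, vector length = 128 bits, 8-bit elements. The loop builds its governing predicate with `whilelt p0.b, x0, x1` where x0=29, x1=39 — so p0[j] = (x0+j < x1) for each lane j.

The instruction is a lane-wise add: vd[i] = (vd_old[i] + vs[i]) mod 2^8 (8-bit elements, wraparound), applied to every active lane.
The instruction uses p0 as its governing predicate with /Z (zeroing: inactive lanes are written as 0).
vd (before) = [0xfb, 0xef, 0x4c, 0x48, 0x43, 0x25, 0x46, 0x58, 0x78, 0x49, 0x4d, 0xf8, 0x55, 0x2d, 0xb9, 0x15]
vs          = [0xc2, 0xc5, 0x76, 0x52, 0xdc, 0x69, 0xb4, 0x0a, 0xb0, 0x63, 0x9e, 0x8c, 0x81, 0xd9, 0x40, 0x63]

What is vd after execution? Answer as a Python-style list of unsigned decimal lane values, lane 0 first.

vd = [189, 180, 194, 154, 31, 142, 250, 98, 40, 172, 0, 0, 0, 0, 0, 0]

register lanes = 128/8 = 16
active while 29+j < 39, i.e. j ∈ [0,10) capped at 16 ⇒ 10
[0] add(0xfb,0xc2) = 0xbd
[1] add(0xef,0xc5) = 0xb4
[2] add(0x4c,0x76) = 0xc2
[3] add(0x48,0x52) = 0x9a
[4] add(0x43,0xdc) = 0x1f
[5] add(0x25,0x69) = 0x8e
[6] add(0x46,0xb4) = 0xfa
[7] add(0x58,0x0a) = 0x62
[8] add(0x78,0xb0) = 0x28
[9] add(0x49,0x63) = 0xac
[10] tail/zero = 0x00
[11] tail/zero = 0x00
[12] tail/zero = 0x00
[13] tail/zero = 0x00
[14] tail/zero = 0x00
[15] tail/zero = 0x00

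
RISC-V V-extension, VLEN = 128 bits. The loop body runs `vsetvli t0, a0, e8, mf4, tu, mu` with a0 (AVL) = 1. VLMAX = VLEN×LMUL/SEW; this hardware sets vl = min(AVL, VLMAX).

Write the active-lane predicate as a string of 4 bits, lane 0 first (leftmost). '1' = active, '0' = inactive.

predicate = 1000

VLMAX = VLEN×LMUL/SEW = 128×1/4/8 = 4
AVL=1 ≤ VLMAX=4, so vl = 1
bits (lane 0 leftmost): 1000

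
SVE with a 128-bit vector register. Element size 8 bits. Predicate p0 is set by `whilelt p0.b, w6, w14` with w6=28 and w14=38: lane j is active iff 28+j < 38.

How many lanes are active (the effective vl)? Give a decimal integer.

vl = 10

register lanes = 128/8 = 16
whilelt: lane j active iff 28+j < 38 → j < 10 → 10 active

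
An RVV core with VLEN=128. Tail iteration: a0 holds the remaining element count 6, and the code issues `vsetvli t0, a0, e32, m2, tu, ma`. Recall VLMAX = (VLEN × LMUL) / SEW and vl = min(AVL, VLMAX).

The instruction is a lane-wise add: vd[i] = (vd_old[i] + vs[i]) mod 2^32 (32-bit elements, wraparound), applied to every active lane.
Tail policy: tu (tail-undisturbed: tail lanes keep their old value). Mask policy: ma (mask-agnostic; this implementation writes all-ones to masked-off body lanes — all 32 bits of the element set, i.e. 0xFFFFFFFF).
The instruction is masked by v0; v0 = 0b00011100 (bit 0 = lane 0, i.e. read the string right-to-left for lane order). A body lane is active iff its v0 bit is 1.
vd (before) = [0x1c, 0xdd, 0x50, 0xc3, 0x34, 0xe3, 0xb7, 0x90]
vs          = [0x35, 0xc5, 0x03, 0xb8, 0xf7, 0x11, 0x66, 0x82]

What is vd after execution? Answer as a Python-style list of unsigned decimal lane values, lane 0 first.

vd = [4294967295, 4294967295, 83, 379, 299, 4294967295, 183, 144]

lanes per group: 128·2/32 = 8
AVL=6 ≤ VLMAX=8, so vl = 6
[0] mask-off/ones = 0xffffffff
[1] mask-off/ones = 0xffffffff
[2] add(0x50,0x03) = 0x53
[3] add(0xc3,0xb8) = 0x17b
[4] add(0x34,0xf7) = 0x12b
[5] mask-off/ones = 0xffffffff
[6] tail/keep = 0xb7
[7] tail/keep = 0x90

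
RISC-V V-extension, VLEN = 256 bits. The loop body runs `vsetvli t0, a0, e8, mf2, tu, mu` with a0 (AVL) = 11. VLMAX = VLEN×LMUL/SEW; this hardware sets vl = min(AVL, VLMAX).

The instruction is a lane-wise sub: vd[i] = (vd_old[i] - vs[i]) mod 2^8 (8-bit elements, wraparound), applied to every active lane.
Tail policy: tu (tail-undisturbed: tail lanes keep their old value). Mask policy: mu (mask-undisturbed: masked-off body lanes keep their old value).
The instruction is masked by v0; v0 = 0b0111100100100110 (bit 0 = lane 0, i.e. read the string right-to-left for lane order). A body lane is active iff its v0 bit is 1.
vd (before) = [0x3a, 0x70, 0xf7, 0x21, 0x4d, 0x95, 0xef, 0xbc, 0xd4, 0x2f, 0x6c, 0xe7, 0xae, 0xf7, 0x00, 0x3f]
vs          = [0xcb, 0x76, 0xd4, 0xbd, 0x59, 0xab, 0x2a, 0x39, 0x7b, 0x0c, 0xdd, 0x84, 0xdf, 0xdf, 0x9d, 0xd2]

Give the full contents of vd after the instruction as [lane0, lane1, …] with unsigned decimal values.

VLMAX = VLEN×LMUL/SEW = 256×1/2/8 = 16
vl = min(AVL, VLMAX) = min(11, 16) = 11
[0] mask-off/keep = 0x3a
[1] sub(0x70,0x76) = 0xfa
[2] sub(0xf7,0xd4) = 0x23
[3] mask-off/keep = 0x21
[4] mask-off/keep = 0x4d
[5] sub(0x95,0xab) = 0xea
[6] mask-off/keep = 0xef
[7] mask-off/keep = 0xbc
[8] sub(0xd4,0x7b) = 0x59
[9] mask-off/keep = 0x2f
[10] mask-off/keep = 0x6c
[11] tail/keep = 0xe7
[12] tail/keep = 0xae
[13] tail/keep = 0xf7
[14] tail/keep = 0x00
[15] tail/keep = 0x3f

vd = [58, 250, 35, 33, 77, 234, 239, 188, 89, 47, 108, 231, 174, 247, 0, 63]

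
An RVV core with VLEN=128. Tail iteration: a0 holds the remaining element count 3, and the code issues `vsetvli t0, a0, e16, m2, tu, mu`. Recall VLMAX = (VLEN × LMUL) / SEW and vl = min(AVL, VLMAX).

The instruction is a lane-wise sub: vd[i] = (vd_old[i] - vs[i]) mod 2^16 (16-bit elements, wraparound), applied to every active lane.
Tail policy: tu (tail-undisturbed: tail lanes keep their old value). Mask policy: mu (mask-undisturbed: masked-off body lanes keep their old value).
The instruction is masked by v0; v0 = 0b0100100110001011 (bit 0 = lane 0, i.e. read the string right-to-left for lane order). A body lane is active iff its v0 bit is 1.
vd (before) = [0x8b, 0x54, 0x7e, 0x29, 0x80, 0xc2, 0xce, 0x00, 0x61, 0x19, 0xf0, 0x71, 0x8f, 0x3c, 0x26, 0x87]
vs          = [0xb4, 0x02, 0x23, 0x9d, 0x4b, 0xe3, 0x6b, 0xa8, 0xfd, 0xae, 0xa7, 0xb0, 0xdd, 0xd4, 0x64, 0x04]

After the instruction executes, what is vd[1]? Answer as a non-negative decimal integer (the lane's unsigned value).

vd[1] = 82

VLMAX = (128 × 2) / 16 = 16 lanes
AVL=3 ≤ VLMAX=16, so vl = 3
lane  0: sub(0x8b,0xb4) ⇒ 0xffd7
lane  1: sub(0x54,0x02) ⇒ 0x52
lane  2: mask-off/keep ⇒ 0x7e
lane  3: tail/keep ⇒ 0x29
lane  4: tail/keep ⇒ 0x80
lane  5: tail/keep ⇒ 0xc2
lane  6: tail/keep ⇒ 0xce
lane  7: tail/keep ⇒ 0x00
lane  8: tail/keep ⇒ 0x61
lane  9: tail/keep ⇒ 0x19
lane 10: tail/keep ⇒ 0xf0
lane 11: tail/keep ⇒ 0x71
lane 12: tail/keep ⇒ 0x8f
lane 13: tail/keep ⇒ 0x3c
lane 14: tail/keep ⇒ 0x26
lane 15: tail/keep ⇒ 0x87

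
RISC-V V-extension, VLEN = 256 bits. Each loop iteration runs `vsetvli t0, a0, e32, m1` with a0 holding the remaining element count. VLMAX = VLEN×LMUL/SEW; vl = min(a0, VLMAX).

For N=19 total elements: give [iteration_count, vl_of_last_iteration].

lanes per group: 256·1/32 = 8
N=19: ⌈19/8⌉ = 3 iters; last vl = 19 − 2×8 = 3

[iterations, last_vl] = [3, 3]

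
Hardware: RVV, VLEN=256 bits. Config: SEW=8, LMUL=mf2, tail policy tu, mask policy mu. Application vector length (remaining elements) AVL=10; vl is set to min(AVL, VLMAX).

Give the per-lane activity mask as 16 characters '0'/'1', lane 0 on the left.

predicate = 1111111111000000

lanes per group: 256·1/2/8 = 16
AVL=10 ≤ VLMAX=16, so vl = 10
bits (lane 0 leftmost): 1111111111000000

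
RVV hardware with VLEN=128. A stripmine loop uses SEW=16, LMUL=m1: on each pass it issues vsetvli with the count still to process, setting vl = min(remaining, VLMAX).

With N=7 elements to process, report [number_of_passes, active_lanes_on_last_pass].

VLMAX = (128 × 1) / 16 = 8 lanes
iterations = ceil(7/8) = 1; final-pass vl = 7

[iterations, last_vl] = [1, 7]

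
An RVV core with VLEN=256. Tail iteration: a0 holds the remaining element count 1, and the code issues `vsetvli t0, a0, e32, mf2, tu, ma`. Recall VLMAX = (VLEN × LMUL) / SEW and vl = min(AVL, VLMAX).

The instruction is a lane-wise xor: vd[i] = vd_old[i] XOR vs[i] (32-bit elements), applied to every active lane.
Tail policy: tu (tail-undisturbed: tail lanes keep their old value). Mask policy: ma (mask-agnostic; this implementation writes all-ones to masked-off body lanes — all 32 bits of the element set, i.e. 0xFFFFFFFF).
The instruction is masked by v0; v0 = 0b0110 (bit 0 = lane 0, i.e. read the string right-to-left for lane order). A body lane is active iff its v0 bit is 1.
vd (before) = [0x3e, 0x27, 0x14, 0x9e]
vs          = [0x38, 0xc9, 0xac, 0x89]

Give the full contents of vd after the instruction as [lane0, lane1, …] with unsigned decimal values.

lanes per group: 256·1/2/32 = 4
vl ← min(1, 4) = 1
[0] mask-off/ones = 0xffffffff
[1] tail/keep = 0x27
[2] tail/keep = 0x14
[3] tail/keep = 0x9e

vd = [4294967295, 39, 20, 158]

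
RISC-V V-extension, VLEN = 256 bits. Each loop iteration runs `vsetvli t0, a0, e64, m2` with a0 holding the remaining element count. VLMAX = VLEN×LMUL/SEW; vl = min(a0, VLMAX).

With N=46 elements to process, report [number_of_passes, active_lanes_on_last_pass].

VLMAX = (256 × 2) / 64 = 8 lanes
iterations = ceil(46/8) = 6; final-pass vl = 6

[iterations, last_vl] = [6, 6]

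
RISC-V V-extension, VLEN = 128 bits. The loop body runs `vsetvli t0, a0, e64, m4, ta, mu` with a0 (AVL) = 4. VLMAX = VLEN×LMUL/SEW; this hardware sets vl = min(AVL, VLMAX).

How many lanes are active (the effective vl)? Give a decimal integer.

vl = 4

VLMAX = (128 × 4) / 64 = 8 lanes
AVL=4 ≤ VLMAX=8, so vl = 4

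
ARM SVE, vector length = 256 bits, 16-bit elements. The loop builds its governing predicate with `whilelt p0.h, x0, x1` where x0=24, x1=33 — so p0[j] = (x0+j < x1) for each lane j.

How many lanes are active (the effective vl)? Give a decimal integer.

256-bit reg / 16-bit elem → 16 lanes
whilelt: lane j active iff 24+j < 33 → j < 9 → 9 active

vl = 9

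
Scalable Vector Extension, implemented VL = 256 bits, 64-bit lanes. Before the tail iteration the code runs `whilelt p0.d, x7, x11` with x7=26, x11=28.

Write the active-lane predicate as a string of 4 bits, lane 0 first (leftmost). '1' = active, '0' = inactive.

register lanes = 256/64 = 4
whilelt: lane j active iff 26+j < 28 → j < 2 → 2 active
bits (lane 0 leftmost): 1100

predicate = 1100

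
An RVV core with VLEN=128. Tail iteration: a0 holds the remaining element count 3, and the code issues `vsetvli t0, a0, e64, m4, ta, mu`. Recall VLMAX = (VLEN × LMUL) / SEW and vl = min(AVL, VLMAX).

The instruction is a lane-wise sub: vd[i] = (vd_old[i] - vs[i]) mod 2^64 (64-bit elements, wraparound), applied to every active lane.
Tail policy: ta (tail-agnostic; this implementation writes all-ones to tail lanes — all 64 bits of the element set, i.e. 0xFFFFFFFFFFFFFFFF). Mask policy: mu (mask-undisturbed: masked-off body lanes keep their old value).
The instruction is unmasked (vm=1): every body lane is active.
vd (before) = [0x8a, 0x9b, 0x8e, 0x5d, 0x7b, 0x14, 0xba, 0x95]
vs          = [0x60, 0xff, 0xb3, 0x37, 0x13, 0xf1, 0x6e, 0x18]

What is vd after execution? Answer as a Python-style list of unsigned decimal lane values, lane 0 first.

vd = [42, 18446744073709551516, 18446744073709551579, 18446744073709551615, 18446744073709551615, 18446744073709551615, 18446744073709551615, 18446744073709551615]

VLMAX = VLEN×LMUL/SEW = 128×4/64 = 8
vl ← min(3, 8) = 3
  i=0: sub(0x8a,0x60) → 42
  i=1: sub(0x9b,0xff) → 18446744073709551516
  i=2: sub(0x8e,0xb3) → 18446744073709551579
  i=3: tail/ones → 18446744073709551615
  i=4: tail/ones → 18446744073709551615
  i=5: tail/ones → 18446744073709551615
  i=6: tail/ones → 18446744073709551615
  i=7: tail/ones → 18446744073709551615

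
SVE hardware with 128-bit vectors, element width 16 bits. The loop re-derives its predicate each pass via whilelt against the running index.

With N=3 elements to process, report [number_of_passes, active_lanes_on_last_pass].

[iterations, last_vl] = [1, 3]

128-bit reg / 16-bit elem → 8 lanes
N=3: ⌈3/8⌉ = 1 iters; last vl = 3 − 0×8 = 3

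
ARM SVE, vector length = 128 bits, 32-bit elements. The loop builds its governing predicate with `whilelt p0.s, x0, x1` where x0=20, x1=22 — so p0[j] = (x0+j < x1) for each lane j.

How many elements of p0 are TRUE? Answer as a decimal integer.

vl = 2

register lanes = 128/32 = 4
p0[j] = (20+j < 22); true for j=0..1 → 2 lanes set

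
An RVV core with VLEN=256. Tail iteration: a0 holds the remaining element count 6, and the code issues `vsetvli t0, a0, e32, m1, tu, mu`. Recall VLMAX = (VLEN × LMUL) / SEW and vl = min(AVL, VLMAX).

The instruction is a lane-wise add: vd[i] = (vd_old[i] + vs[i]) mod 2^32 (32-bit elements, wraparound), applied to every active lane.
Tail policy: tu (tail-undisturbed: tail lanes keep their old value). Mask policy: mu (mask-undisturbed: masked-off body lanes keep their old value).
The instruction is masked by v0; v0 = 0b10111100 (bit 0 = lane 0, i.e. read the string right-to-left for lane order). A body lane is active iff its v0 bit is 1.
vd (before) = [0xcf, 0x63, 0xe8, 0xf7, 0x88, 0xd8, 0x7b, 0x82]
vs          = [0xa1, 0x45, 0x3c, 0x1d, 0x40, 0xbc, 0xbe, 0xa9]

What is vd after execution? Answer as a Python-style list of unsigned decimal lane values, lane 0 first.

vd = [207, 99, 292, 276, 200, 404, 123, 130]

VLMAX = (256 × 1) / 32 = 8 lanes
vl = min(AVL, VLMAX) = min(6, 8) = 6
lane  0: mask-off/keep ⇒ 0xcf
lane  1: mask-off/keep ⇒ 0x63
lane  2: add(0xe8,0x3c) ⇒ 0x124
lane  3: add(0xf7,0x1d) ⇒ 0x114
lane  4: add(0x88,0x40) ⇒ 0xc8
lane  5: add(0xd8,0xbc) ⇒ 0x194
lane  6: tail/keep ⇒ 0x7b
lane  7: tail/keep ⇒ 0x82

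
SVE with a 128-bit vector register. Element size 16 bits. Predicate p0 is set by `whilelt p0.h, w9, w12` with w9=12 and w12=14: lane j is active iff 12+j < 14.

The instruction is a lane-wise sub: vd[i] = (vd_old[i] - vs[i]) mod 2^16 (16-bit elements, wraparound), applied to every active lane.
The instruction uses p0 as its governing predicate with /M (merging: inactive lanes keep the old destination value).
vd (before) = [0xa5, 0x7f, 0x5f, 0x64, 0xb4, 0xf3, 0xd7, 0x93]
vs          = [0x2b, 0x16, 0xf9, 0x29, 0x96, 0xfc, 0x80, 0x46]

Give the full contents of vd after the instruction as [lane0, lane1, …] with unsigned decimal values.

vd = [122, 105, 95, 100, 180, 243, 215, 147]

register lanes = 128/16 = 8
whilelt: lane j active iff 12+j < 14 → j < 2 → 2 active
vd[0] sub(0xa5,0x2b) -> 0x7a
vd[1] sub(0x7f,0x16) -> 0x69
vd[2] tail/keep -> 0x5f
vd[3] tail/keep -> 0x64
vd[4] tail/keep -> 0xb4
vd[5] tail/keep -> 0xf3
vd[6] tail/keep -> 0xd7
vd[7] tail/keep -> 0x93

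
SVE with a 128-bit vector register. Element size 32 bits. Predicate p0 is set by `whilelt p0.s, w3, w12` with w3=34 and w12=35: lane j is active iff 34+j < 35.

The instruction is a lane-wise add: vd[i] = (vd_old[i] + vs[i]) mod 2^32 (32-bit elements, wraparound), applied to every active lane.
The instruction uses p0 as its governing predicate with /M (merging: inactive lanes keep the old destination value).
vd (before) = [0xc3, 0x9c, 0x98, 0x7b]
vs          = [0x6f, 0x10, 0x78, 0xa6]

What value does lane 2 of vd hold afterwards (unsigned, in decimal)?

register lanes = 128/32 = 4
whilelt: lane j active iff 34+j < 35 → j < 1 → 1 active
  i=0: add(0xc3,0x6f) → 306
  i=1: tail/keep → 156
  i=2: tail/keep → 152
  i=3: tail/keep → 123

vd[2] = 152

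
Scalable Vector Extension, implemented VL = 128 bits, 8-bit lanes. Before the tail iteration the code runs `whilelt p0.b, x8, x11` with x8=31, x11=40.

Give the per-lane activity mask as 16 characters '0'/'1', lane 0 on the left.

128-bit reg / 8-bit elem → 16 lanes
whilelt: lane j active iff 31+j < 40 → j < 9 → 9 active
bits (lane 0 leftmost): 1111111110000000

predicate = 1111111110000000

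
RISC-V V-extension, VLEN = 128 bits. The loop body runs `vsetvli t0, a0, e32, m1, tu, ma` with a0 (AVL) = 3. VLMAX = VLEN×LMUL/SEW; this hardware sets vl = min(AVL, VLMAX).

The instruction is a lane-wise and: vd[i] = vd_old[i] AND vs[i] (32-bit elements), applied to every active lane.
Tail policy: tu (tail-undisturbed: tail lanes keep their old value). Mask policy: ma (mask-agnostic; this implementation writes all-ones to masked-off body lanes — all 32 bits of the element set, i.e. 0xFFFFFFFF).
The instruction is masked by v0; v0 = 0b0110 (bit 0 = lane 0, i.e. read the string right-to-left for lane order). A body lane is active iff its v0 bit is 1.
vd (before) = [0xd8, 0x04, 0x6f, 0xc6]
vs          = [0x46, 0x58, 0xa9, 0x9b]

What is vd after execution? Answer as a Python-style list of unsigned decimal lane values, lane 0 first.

VLMAX = VLEN×LMUL/SEW = 128×1/32 = 4
vl = min(AVL, VLMAX) = min(3, 4) = 3
  i=0: mask-off/ones → 4294967295
  i=1: and(0x04,0x58) → 0
  i=2: and(0x6f,0xa9) → 41
  i=3: tail/keep → 198

vd = [4294967295, 0, 41, 198]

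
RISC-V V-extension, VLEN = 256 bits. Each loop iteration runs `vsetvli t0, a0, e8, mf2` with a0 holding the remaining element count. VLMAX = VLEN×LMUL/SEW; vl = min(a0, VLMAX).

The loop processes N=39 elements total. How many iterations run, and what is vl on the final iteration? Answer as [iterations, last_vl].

[iterations, last_vl] = [3, 7]

VLMAX = (256 × 1/2) / 8 = 16 lanes
iterations = ceil(39/16) = 3; final-pass vl = 7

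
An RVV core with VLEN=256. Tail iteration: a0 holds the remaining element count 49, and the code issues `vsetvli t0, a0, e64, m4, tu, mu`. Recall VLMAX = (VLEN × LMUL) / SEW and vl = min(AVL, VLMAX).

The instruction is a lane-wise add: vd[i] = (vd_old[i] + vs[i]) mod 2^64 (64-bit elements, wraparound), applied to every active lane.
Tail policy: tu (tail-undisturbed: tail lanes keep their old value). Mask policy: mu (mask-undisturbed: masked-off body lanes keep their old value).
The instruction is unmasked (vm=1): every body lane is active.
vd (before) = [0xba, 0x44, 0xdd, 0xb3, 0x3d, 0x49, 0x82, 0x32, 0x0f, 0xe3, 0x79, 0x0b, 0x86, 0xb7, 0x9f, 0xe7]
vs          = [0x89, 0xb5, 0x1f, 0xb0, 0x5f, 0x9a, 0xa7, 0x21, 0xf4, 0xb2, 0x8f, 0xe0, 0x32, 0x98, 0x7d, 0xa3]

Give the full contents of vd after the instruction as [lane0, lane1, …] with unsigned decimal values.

VLMAX = (256 × 4) / 64 = 16 lanes
vl ← min(49, 16) = 16
lane  0: add(0xba,0x89) ⇒ 0x143
lane  1: add(0x44,0xb5) ⇒ 0xf9
lane  2: add(0xdd,0x1f) ⇒ 0xfc
lane  3: add(0xb3,0xb0) ⇒ 0x163
lane  4: add(0x3d,0x5f) ⇒ 0x9c
lane  5: add(0x49,0x9a) ⇒ 0xe3
lane  6: add(0x82,0xa7) ⇒ 0x129
lane  7: add(0x32,0x21) ⇒ 0x53
lane  8: add(0x0f,0xf4) ⇒ 0x103
lane  9: add(0xe3,0xb2) ⇒ 0x195
lane 10: add(0x79,0x8f) ⇒ 0x108
lane 11: add(0x0b,0xe0) ⇒ 0xeb
lane 12: add(0x86,0x32) ⇒ 0xb8
lane 13: add(0xb7,0x98) ⇒ 0x14f
lane 14: add(0x9f,0x7d) ⇒ 0x11c
lane 15: add(0xe7,0xa3) ⇒ 0x18a

vd = [323, 249, 252, 355, 156, 227, 297, 83, 259, 405, 264, 235, 184, 335, 284, 394]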